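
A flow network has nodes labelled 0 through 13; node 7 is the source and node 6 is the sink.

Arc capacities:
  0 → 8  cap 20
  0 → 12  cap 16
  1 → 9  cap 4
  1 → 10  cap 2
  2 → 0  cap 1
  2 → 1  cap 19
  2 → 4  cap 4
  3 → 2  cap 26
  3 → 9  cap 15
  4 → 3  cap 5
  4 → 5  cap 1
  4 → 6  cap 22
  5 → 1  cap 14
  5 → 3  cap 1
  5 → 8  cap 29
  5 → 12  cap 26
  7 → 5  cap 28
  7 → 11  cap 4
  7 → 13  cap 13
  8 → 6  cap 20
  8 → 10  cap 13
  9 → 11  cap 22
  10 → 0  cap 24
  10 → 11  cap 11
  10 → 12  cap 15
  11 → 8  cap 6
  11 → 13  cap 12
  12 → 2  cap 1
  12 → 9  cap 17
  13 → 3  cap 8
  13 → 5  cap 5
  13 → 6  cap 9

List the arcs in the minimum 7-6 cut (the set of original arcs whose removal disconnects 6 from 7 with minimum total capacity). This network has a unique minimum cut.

Min-cut arcs: {(2,4), (8,6), (13,6)} (total capacity 33)

augment #1: 7→13→6 push 9
augment #2: 7→5→8→6 push 20
augment #3: 7→5→3→2→4→6 push 1
augment #4: 7→5→12→2→4→6 push 1
augment #5: 7→13→3→2→4→6 push 2
max flow = 33; residual-reachable set from 7 gives S-side
cut edges (S→T): {(2,4), (8,6), (13,6)} total cap 33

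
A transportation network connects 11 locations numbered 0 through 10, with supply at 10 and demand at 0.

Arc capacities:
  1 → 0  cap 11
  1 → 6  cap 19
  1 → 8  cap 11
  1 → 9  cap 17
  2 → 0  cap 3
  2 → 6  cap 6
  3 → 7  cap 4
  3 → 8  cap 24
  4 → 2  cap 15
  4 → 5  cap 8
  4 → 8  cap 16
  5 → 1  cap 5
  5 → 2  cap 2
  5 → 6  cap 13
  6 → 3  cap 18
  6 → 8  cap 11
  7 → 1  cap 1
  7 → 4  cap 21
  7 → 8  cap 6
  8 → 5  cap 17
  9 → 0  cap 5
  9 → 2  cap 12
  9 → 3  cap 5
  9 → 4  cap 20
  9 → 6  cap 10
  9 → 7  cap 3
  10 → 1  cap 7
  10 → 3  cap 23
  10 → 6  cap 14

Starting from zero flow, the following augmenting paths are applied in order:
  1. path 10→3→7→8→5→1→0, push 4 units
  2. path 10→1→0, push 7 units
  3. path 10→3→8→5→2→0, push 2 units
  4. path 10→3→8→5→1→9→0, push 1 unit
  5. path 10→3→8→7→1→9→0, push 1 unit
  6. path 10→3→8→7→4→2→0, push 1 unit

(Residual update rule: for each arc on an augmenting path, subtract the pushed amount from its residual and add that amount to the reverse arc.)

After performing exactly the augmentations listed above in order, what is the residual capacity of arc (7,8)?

after path 1 (10→3→7→8→5→1→0, push 4): res(7,8)=2
after path 2 (10→1→0, push 7): res(7,8)=2
after path 3 (10→3→8→5→2→0, push 2): res(7,8)=2
after path 4 (10→3→8→5→1→9→0, push 1): res(7,8)=2
after path 5 (10→3→8→7→1→9→0, push 1): res(7,8)=3
after path 6 (10→3→8→7→4→2→0, push 1): res(7,8)=4

Residual capacity of (7,8): 4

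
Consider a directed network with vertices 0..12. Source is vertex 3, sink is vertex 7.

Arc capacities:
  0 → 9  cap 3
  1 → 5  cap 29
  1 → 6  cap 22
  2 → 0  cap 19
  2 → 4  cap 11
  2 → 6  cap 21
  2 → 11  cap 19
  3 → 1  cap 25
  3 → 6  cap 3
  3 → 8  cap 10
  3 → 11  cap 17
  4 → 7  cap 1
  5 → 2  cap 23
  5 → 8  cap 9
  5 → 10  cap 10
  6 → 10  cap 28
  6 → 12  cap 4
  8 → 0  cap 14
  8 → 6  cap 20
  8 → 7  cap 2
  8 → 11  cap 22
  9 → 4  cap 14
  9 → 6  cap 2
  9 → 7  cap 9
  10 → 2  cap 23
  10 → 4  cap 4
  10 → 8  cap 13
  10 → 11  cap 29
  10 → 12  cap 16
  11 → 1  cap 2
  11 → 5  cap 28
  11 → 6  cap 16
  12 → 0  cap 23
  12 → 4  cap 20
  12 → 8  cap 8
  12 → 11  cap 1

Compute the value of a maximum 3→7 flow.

Maximum flow value: 6

augment #1: 3→8→7 bottleneck 2, total now 2
augment #2: 3→6→10→4→7 bottleneck 1, total now 3
augment #3: 3→8→0→9→7 bottleneck 3, total now 6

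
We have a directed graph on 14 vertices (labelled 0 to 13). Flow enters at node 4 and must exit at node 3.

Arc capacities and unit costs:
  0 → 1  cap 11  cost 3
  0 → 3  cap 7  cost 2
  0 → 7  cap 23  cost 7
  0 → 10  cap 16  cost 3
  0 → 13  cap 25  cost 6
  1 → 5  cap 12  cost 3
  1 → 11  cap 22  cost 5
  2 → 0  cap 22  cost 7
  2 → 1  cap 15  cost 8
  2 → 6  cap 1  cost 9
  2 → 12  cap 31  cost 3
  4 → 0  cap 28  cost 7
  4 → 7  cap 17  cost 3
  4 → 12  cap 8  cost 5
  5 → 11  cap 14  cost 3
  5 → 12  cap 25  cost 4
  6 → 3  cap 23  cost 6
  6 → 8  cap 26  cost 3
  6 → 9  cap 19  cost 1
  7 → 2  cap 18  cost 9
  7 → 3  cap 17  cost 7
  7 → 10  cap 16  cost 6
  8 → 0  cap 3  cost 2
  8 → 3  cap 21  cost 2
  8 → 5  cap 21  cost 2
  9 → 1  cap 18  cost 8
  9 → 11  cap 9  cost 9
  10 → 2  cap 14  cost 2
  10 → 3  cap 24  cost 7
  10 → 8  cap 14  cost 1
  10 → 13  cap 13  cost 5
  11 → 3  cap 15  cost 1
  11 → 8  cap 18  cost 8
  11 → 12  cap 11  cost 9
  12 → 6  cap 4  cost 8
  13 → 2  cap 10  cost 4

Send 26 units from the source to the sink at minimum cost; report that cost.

Minimum cost for 26 units: 259

shortest-cost path #1: 4→0→3 push 7 @ unit cost 9 (adds 63)
shortest-cost path #2: 4→7→3 push 17 @ unit cost 10 (adds 170)
shortest-cost path #3: 4→0→10→8→3 push 2 @ unit cost 13 (adds 26)
total cost = 259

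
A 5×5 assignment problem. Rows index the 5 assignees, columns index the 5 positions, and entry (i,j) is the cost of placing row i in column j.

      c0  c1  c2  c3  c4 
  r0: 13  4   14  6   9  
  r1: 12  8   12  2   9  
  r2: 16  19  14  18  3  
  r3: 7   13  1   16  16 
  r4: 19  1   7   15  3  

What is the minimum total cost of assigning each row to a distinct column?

Minimum assignment cost: 20

optimal assignment: row0→col0 (cost 13), row1→col3 (cost 2), row2→col4 (cost 3), row3→col2 (cost 1), row4→col1 (cost 1)
total = 13 + 2 + 3 + 1 + 1 = 20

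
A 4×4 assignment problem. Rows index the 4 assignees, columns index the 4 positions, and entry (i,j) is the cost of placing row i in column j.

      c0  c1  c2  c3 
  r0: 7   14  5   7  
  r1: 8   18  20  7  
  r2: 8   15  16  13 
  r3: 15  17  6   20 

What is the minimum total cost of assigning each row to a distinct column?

Minimum assignment cost: 35

one of 2 optimal assignments: row0→col0 (cost 7), row1→col3 (cost 7), row2→col1 (cost 15), row3→col2 (cost 6)
total = 7 + 7 + 15 + 6 = 35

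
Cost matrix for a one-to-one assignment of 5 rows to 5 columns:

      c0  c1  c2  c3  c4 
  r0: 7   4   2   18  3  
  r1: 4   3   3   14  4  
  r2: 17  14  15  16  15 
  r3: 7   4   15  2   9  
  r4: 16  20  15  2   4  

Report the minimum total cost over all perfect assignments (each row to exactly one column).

Minimum assignment cost: 26

optimal assignment: row0→col2 (cost 2), row1→col0 (cost 4), row2→col1 (cost 14), row3→col3 (cost 2), row4→col4 (cost 4)
total = 2 + 4 + 14 + 2 + 4 = 26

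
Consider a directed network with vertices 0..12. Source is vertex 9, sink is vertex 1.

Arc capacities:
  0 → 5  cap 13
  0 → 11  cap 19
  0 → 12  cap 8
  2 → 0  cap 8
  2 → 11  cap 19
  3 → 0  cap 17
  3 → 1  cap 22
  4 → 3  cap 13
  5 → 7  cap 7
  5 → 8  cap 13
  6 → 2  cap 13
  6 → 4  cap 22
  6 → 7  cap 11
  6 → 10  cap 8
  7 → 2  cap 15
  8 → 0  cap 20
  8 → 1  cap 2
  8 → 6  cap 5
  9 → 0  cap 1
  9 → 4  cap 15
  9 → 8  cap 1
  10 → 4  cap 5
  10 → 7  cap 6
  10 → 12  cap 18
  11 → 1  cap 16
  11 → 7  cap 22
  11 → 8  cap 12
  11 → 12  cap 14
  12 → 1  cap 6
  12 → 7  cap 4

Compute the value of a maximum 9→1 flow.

Maximum flow value: 15

augment #1: 9→8→1 bottleneck 1, total now 1
augment #2: 9→0→11→1 bottleneck 1, total now 2
augment #3: 9→4→3→1 bottleneck 13, total now 15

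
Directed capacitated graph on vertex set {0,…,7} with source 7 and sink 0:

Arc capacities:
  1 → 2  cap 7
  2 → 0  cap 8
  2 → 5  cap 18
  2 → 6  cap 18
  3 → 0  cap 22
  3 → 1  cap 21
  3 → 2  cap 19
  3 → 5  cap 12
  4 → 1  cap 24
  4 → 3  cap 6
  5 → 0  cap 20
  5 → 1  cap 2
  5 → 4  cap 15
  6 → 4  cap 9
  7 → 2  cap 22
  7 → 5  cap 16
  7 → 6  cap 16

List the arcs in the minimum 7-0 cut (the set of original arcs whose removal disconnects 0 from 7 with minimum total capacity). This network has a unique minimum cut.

augment #1: 7→2→0 push 8
augment #2: 7→5→0 push 16
augment #3: 7→2→5→0 push 4
augment #4: 7→6→4→3→0 push 6
max flow = 34; residual-reachable set from 7 gives S-side
cut edges (S→T): {(2,0), (4,3), (5,0)} total cap 34

Min-cut arcs: {(2,0), (4,3), (5,0)} (total capacity 34)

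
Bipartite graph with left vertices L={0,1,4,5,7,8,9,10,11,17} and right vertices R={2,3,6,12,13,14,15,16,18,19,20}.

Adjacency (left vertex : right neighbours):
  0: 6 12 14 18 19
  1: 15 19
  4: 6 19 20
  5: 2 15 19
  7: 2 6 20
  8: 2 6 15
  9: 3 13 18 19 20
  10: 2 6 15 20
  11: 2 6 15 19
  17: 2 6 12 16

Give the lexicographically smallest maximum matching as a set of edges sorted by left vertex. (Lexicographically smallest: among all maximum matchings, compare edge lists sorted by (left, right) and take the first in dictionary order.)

Lex-smallest maximum matching: {(0,12), (1,15), (4,6), (5,2), (7,20), (9,3), (11,19), (17,16)}

|M| = 8 (so the lex-smallest maximum matching has 8 edges)
process left vertices in ascending order; for each, take the smallest-labelled available neighbour that still permits 8 edges overall, or leave it unmatched if none does
lex-smallest matching: {0-12, 1-15, 4-6, 5-2, 7-20, 9-3, 11-19, 17-16}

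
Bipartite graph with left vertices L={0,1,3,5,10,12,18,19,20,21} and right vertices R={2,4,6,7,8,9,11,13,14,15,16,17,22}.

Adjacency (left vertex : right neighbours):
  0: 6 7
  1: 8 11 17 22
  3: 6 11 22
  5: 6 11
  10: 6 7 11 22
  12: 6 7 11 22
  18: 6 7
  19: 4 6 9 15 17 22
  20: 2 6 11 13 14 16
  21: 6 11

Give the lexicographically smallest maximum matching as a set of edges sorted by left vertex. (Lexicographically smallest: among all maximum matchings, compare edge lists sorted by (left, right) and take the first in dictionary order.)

|M| = 7 (so the lex-smallest maximum matching has 7 edges)
process left vertices in ascending order; for each, take the smallest-labelled available neighbour that still permits 7 edges overall, or leave it unmatched if none does
lex-smallest matching: {0-6, 1-8, 3-11, 10-7, 12-22, 19-4, 20-2}

Lex-smallest maximum matching: {(0,6), (1,8), (3,11), (10,7), (12,22), (19,4), (20,2)}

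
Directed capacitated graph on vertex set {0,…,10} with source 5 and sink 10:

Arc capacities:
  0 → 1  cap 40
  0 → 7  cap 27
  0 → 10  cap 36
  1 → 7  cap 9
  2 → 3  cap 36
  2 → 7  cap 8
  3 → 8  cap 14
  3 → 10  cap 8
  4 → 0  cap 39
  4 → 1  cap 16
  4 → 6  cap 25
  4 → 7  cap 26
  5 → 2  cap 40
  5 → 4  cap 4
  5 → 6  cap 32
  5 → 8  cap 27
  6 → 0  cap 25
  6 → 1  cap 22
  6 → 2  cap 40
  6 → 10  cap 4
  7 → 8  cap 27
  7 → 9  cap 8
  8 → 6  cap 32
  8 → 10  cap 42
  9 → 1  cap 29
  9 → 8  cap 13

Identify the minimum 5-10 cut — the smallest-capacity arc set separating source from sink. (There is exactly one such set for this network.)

augment #1: 5→6→10 push 4
augment #2: 5→8→10 push 27
augment #3: 5→2→3→10 push 8
augment #4: 5→4→0→10 push 4
augment #5: 5→6→0→10 push 25
augment #6: 5→2→3→8→10 push 14
augment #7: 5→2→7→8→10 push 1
max flow = 83; residual-reachable set from 5 gives S-side
cut edges (S→T): {(3,10), (5,4), (6,0), (6,10), (8,10)} total cap 83

Min-cut arcs: {(3,10), (5,4), (6,0), (6,10), (8,10)} (total capacity 83)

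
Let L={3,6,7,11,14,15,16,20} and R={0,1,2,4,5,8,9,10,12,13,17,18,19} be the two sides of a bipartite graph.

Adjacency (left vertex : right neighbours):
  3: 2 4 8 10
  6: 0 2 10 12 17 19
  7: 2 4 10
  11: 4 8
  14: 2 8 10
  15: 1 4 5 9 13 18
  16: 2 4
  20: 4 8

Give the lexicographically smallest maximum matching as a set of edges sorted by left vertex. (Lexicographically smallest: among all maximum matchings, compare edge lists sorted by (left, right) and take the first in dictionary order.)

|M| = 6 (so the lex-smallest maximum matching has 6 edges)
process left vertices in ascending order; for each, take the smallest-labelled available neighbour that still permits 6 edges overall, or leave it unmatched if none does
lex-smallest matching: {3-2, 6-0, 7-4, 11-8, 14-10, 15-1}

Lex-smallest maximum matching: {(3,2), (6,0), (7,4), (11,8), (14,10), (15,1)}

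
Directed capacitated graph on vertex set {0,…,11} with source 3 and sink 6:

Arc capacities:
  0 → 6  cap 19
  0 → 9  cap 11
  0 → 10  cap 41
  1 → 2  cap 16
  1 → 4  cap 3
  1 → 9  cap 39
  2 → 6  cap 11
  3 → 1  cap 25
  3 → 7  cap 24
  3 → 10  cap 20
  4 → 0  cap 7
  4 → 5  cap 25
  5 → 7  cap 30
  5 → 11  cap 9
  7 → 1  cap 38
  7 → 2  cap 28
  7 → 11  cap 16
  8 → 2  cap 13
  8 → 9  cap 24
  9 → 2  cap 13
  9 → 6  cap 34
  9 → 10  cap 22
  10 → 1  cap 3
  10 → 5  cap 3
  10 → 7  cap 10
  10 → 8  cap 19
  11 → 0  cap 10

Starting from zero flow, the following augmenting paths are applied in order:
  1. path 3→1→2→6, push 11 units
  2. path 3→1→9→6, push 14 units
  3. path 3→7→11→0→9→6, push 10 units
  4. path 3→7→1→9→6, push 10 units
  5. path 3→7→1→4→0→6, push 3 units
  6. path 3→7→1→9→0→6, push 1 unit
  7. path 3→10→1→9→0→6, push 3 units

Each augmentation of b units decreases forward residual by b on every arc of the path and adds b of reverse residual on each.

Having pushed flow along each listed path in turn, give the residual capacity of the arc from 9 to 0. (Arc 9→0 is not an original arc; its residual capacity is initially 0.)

after path 1 (3→1→2→6, push 11): res(9,0)=0
after path 2 (3→1→9→6, push 14): res(9,0)=0
after path 3 (3→7→11→0→9→6, push 10): res(9,0)=10
after path 4 (3→7→1→9→6, push 10): res(9,0)=10
after path 5 (3→7→1→4→0→6, push 3): res(9,0)=10
after path 6 (3→7→1→9→0→6, push 1): res(9,0)=9
after path 7 (3→10→1→9→0→6, push 3): res(9,0)=6

Residual capacity of (9,0): 6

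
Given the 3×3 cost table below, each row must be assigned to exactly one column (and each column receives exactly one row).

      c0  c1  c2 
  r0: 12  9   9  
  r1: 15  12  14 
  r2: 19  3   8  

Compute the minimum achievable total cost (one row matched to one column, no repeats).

Minimum assignment cost: 27

optimal assignment: row0→col2 (cost 9), row1→col0 (cost 15), row2→col1 (cost 3)
total = 9 + 15 + 3 = 27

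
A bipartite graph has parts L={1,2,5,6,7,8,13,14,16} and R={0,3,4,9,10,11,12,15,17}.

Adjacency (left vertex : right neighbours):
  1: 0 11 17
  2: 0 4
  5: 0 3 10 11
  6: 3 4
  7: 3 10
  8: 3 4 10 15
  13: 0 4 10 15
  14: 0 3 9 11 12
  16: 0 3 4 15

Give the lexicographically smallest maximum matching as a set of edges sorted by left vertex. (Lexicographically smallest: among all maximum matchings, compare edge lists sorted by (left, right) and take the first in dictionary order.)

|M| = 8 (so the lex-smallest maximum matching has 8 edges)
process left vertices in ascending order; for each, take the smallest-labelled available neighbour that still permits 8 edges overall, or leave it unmatched if none does
lex-smallest matching: {1-17, 2-0, 5-11, 6-3, 7-10, 8-4, 13-15, 14-9}

Lex-smallest maximum matching: {(1,17), (2,0), (5,11), (6,3), (7,10), (8,4), (13,15), (14,9)}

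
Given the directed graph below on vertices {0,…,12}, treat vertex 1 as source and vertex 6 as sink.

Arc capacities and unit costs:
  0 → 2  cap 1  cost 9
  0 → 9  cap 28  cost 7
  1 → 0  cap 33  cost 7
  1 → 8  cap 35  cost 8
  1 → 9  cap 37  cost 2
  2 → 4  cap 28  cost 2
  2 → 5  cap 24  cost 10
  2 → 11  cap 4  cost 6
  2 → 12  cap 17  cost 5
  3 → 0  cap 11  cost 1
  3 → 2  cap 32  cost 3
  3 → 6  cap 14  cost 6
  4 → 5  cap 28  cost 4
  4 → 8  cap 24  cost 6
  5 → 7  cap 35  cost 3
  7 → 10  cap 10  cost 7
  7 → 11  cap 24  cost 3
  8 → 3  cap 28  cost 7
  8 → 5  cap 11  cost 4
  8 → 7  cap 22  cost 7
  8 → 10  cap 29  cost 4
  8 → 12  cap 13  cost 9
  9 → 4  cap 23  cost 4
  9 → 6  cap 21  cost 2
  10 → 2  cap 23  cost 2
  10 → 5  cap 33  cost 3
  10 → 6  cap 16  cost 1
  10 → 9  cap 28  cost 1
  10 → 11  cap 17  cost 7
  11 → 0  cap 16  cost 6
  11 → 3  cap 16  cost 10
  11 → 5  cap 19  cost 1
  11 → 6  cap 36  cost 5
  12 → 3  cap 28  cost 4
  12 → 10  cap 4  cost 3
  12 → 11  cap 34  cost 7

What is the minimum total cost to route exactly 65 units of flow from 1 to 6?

Minimum cost for 65 units: 880

shortest-cost path #1: 1→9→6 push 21 @ unit cost 4 (adds 84)
shortest-cost path #2: 1→8→10→6 push 16 @ unit cost 13 (adds 208)
shortest-cost path #3: 1→8→3→6 push 14 @ unit cost 21 (adds 294)
shortest-cost path #4: 1→9→4→5→7→11→6 push 14 @ unit cost 21 (adds 294)
total cost = 880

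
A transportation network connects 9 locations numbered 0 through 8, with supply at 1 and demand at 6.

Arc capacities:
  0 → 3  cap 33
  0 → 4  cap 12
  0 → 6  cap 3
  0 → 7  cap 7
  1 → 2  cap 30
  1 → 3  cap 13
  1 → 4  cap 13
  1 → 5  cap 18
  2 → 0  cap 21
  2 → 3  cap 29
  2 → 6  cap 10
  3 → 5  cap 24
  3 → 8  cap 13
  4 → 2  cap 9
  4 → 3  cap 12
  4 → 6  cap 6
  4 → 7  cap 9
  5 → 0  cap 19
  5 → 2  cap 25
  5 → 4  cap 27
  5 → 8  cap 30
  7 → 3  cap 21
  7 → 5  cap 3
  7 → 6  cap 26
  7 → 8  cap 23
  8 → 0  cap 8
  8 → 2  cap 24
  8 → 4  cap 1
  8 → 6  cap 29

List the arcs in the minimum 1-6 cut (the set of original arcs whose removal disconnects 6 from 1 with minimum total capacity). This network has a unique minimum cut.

Min-cut arcs: {(0,6), (0,7), (2,6), (4,6), (4,7), (8,6)} (total capacity 64)

augment #1: 1→2→6 push 10
augment #2: 1→4→6 push 6
augment #3: 1→2→0→6 push 3
augment #4: 1→3→8→6 push 13
augment #5: 1→4→7→6 push 7
augment #6: 1→5→8→6 push 16
augment #7: 1→2→0→7→6 push 7
augment #8: 1→5→4→7→6 push 2
max flow = 64; residual-reachable set from 1 gives S-side
cut edges (S→T): {(0,6), (0,7), (2,6), (4,6), (4,7), (8,6)} total cap 64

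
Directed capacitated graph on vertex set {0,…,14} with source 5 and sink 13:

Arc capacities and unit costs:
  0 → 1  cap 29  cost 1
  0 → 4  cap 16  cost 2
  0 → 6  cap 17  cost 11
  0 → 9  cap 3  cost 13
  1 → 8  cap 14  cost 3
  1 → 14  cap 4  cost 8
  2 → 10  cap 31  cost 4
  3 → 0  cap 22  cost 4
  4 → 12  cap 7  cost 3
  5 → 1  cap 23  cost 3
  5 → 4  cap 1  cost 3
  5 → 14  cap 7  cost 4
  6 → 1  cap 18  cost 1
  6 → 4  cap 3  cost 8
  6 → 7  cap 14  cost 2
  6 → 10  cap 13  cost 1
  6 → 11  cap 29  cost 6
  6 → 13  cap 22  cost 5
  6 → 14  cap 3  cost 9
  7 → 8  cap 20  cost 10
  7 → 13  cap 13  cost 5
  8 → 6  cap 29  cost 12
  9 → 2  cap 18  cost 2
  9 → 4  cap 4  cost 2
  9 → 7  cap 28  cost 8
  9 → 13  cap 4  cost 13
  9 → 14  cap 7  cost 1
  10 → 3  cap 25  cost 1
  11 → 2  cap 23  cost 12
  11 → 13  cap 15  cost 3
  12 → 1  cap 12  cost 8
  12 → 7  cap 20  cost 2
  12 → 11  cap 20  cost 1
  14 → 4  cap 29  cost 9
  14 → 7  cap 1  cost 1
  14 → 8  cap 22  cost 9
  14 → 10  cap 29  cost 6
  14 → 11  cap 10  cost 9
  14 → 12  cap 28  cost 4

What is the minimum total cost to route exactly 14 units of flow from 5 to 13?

shortest-cost path #1: 5→14→7→13 push 1 @ unit cost 10 (adds 10)
shortest-cost path #2: 5→4→12→11→13 push 1 @ unit cost 10 (adds 10)
shortest-cost path #3: 5→14→12→11→13 push 6 @ unit cost 12 (adds 72)
shortest-cost path #4: 5→1→14→12→11→13 push 4 @ unit cost 19 (adds 76)
shortest-cost path #5: 5→1→8→6→13 push 2 @ unit cost 23 (adds 46)
total cost = 214

Minimum cost for 14 units: 214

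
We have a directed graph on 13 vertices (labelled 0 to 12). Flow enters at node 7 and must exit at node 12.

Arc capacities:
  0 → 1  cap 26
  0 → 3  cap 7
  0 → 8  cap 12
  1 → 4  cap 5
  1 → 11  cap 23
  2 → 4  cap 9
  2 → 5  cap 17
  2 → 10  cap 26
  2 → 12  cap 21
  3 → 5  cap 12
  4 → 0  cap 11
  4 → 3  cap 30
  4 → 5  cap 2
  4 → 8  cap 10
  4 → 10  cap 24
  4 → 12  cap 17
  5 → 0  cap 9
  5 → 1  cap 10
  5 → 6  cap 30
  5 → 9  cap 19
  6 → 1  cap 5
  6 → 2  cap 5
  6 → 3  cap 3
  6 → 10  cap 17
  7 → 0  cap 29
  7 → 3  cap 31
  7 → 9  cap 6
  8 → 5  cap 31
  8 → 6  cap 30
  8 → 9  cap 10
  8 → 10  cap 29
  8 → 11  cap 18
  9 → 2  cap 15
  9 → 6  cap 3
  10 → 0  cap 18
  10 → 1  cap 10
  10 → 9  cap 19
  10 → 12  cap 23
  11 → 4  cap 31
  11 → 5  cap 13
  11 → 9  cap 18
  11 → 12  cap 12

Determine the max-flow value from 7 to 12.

Maximum flow value: 47

augment #1: 7→9→2→12 bottleneck 6, total now 6
augment #2: 7→0→1→4→12 bottleneck 5, total now 11
augment #3: 7→0→1→11→12 bottleneck 12, total now 23
augment #4: 7→0→8→10→12 bottleneck 12, total now 35
augment #5: 7→3→5→6→2→12 bottleneck 5, total now 40
augment #6: 7→3→5→6→10→12 bottleneck 7, total now 47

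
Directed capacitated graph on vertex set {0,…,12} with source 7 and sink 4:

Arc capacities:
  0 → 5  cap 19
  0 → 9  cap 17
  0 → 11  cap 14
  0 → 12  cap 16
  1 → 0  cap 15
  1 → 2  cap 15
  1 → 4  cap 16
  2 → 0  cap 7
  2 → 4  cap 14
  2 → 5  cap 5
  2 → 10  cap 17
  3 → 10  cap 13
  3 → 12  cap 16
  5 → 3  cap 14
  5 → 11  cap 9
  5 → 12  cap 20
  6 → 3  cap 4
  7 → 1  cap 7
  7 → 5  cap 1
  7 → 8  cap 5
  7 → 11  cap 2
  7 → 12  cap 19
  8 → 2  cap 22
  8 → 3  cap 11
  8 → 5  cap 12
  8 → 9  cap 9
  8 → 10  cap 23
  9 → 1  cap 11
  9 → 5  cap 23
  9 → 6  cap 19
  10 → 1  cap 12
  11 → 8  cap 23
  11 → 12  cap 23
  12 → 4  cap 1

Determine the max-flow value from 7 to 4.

Maximum flow value: 16

augment #1: 7→1→4 bottleneck 7, total now 7
augment #2: 7→12→4 bottleneck 1, total now 8
augment #3: 7→8→2→4 bottleneck 5, total now 13
augment #4: 7→11→8→2→4 bottleneck 2, total now 15
augment #5: 7→5→3→10→1→4 bottleneck 1, total now 16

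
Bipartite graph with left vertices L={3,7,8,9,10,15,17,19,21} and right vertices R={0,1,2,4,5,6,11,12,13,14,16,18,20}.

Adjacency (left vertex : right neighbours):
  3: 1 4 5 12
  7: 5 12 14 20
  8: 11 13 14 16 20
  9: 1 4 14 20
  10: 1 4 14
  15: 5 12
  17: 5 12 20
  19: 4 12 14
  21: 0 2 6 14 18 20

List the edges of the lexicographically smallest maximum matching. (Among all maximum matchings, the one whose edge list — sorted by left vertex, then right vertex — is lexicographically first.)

Lex-smallest maximum matching: {(3,1), (7,5), (8,11), (9,4), (10,14), (15,12), (17,20), (21,0)}

|M| = 8 (so the lex-smallest maximum matching has 8 edges)
process left vertices in ascending order; for each, take the smallest-labelled available neighbour that still permits 8 edges overall, or leave it unmatched if none does
lex-smallest matching: {3-1, 7-5, 8-11, 9-4, 10-14, 15-12, 17-20, 21-0}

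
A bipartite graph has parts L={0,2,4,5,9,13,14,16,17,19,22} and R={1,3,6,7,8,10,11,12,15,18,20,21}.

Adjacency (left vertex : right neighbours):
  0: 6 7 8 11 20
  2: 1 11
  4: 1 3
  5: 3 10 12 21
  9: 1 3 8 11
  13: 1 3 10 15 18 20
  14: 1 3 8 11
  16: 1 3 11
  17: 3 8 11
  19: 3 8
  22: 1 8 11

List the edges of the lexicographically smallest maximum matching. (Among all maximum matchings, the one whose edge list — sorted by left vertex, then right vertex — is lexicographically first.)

Lex-smallest maximum matching: {(0,6), (2,1), (4,3), (5,10), (9,8), (13,15), (14,11)}

|M| = 7 (so the lex-smallest maximum matching has 7 edges)
process left vertices in ascending order; for each, take the smallest-labelled available neighbour that still permits 7 edges overall, or leave it unmatched if none does
lex-smallest matching: {0-6, 2-1, 4-3, 5-10, 9-8, 13-15, 14-11}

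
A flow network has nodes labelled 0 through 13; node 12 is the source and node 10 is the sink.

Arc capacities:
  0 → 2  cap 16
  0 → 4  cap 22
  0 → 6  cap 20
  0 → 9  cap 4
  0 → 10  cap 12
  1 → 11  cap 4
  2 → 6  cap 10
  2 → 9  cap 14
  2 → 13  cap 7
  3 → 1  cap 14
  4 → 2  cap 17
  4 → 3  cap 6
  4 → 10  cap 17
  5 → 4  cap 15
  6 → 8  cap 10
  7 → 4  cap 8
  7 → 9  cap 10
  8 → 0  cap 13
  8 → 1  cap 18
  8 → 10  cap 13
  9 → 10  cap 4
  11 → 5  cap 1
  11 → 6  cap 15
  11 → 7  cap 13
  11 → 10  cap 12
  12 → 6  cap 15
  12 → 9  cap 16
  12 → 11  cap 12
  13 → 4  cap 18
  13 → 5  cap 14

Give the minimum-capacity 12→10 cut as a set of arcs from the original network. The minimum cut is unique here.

augment #1: 12→9→10 push 4
augment #2: 12→11→10 push 12
augment #3: 12→6→8→10 push 10
max flow = 26; residual-reachable set from 12 gives S-side
cut edges (S→T): {(6,8), (9,10), (12,11)} total cap 26

Min-cut arcs: {(6,8), (9,10), (12,11)} (total capacity 26)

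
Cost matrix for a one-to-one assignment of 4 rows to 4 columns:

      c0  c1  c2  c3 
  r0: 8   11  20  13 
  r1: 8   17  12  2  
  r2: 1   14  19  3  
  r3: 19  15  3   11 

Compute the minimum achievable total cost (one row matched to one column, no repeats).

Minimum assignment cost: 17

optimal assignment: row0→col1 (cost 11), row1→col3 (cost 2), row2→col0 (cost 1), row3→col2 (cost 3)
total = 11 + 2 + 1 + 3 = 17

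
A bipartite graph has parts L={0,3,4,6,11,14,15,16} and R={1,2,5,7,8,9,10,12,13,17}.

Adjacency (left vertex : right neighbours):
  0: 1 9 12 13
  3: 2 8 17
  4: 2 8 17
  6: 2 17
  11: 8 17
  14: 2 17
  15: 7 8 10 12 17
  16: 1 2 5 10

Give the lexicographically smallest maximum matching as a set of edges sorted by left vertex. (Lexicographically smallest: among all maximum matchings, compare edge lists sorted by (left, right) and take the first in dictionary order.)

Lex-smallest maximum matching: {(0,1), (3,2), (4,8), (6,17), (15,7), (16,5)}

|M| = 6 (so the lex-smallest maximum matching has 6 edges)
process left vertices in ascending order; for each, take the smallest-labelled available neighbour that still permits 6 edges overall, or leave it unmatched if none does
lex-smallest matching: {0-1, 3-2, 4-8, 6-17, 15-7, 16-5}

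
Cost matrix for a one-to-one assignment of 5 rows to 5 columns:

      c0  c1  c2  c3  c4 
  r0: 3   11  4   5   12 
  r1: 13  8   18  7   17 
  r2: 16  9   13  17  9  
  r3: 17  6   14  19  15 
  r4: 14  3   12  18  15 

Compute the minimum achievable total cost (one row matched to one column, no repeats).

Minimum assignment cost: 36

optimal assignment: row0→col0 (cost 3), row1→col3 (cost 7), row2→col4 (cost 9), row3→col2 (cost 14), row4→col1 (cost 3)
total = 3 + 7 + 9 + 14 + 3 = 36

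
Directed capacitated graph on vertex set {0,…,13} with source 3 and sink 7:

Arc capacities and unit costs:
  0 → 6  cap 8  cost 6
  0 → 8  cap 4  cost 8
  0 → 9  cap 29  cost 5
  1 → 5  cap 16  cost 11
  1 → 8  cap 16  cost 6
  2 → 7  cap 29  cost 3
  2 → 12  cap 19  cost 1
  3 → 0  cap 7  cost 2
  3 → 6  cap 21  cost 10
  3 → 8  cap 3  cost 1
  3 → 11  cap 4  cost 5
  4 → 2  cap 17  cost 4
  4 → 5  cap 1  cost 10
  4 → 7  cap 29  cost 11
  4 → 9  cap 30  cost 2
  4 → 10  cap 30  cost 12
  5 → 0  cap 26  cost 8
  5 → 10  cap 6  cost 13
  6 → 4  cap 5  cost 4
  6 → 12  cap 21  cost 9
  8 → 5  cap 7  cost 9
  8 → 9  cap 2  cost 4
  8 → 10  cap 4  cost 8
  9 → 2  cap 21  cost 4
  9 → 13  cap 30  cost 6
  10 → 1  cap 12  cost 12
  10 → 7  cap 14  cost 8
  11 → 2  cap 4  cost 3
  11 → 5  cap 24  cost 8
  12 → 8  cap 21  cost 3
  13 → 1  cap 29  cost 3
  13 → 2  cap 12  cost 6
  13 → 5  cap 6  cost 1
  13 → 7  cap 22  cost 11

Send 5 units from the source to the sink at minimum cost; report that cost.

Minimum cost for 5 units: 56

shortest-cost path #1: 3→11→2→7 push 4 @ unit cost 11 (adds 44)
shortest-cost path #2: 3→8→9→2→7 push 1 @ unit cost 12 (adds 12)
total cost = 56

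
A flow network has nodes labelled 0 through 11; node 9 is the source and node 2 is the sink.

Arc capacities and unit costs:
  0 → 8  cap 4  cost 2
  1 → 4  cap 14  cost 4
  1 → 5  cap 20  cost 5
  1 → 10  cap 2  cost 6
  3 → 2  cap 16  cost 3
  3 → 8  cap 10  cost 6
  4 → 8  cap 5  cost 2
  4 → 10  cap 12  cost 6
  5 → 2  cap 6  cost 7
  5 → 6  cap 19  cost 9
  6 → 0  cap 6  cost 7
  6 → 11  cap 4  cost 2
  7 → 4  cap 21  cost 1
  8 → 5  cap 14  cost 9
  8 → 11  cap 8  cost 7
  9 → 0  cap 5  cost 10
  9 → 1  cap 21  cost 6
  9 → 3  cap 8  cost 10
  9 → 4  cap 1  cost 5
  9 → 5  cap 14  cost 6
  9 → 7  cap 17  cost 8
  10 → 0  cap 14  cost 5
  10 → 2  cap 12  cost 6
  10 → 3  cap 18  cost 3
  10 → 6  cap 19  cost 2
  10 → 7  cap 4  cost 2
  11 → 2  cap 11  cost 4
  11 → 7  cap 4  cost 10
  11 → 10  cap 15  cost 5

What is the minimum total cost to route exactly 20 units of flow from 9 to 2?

shortest-cost path #1: 9→3→2 push 8 @ unit cost 13 (adds 104)
shortest-cost path #2: 9→5→2 push 6 @ unit cost 13 (adds 78)
shortest-cost path #3: 9→4→10→2 push 1 @ unit cost 17 (adds 17)
shortest-cost path #4: 9→1→10→2 push 2 @ unit cost 18 (adds 36)
shortest-cost path #5: 9→5→6→11→2 push 3 @ unit cost 21 (adds 63)
total cost = 298

Minimum cost for 20 units: 298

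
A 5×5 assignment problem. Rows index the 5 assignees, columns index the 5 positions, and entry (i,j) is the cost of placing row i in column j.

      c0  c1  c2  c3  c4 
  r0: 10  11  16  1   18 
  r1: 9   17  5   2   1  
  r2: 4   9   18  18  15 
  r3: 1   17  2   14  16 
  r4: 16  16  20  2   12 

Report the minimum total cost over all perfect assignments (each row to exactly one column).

Minimum assignment cost: 20

optimal assignment: row0→col1 (cost 11), row1→col4 (cost 1), row2→col0 (cost 4), row3→col2 (cost 2), row4→col3 (cost 2)
total = 11 + 1 + 4 + 2 + 2 = 20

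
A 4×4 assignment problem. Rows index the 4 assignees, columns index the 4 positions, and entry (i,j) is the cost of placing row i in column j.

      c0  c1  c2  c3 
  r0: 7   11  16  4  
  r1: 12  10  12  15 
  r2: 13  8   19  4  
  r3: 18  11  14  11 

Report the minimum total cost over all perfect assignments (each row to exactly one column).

optimal assignment: row0→col0 (cost 7), row1→col2 (cost 12), row2→col3 (cost 4), row3→col1 (cost 11)
total = 7 + 12 + 4 + 11 = 34

Minimum assignment cost: 34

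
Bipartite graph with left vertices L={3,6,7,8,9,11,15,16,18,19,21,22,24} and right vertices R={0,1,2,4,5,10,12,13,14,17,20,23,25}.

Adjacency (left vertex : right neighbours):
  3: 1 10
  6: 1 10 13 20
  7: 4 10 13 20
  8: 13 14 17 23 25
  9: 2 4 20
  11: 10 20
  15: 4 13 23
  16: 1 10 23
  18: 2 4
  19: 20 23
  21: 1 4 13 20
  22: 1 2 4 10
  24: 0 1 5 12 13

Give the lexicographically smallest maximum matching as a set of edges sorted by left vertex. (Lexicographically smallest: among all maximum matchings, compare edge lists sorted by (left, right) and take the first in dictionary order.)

Lex-smallest maximum matching: {(3,1), (6,10), (7,4), (8,14), (9,2), (11,20), (15,13), (16,23), (24,0)}

|M| = 9 (so the lex-smallest maximum matching has 9 edges)
process left vertices in ascending order; for each, take the smallest-labelled available neighbour that still permits 9 edges overall, or leave it unmatched if none does
lex-smallest matching: {3-1, 6-10, 7-4, 8-14, 9-2, 11-20, 15-13, 16-23, 24-0}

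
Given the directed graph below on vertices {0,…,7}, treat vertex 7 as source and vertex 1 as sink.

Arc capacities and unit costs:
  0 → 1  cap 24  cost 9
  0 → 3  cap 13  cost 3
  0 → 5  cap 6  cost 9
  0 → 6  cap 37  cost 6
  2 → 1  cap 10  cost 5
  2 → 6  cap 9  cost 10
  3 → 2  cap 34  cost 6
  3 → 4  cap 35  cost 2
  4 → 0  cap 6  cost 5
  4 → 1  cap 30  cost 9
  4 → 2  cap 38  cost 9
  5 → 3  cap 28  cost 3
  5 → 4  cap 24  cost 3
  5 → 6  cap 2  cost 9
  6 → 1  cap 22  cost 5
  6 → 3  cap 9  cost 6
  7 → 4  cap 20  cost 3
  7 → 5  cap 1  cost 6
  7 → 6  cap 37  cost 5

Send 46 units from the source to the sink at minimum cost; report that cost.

Minimum cost for 46 units: 544

shortest-cost path #1: 7→6→1 push 22 @ unit cost 10 (adds 220)
shortest-cost path #2: 7→4→1 push 20 @ unit cost 12 (adds 240)
shortest-cost path #3: 7→5→4→1 push 1 @ unit cost 18 (adds 18)
shortest-cost path #4: 7→6→3→4→1 push 3 @ unit cost 22 (adds 66)
total cost = 544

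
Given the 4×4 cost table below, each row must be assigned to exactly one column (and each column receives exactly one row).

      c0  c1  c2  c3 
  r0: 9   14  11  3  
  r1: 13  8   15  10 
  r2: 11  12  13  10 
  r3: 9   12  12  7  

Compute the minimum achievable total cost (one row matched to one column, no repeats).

Minimum assignment cost: 33

optimal assignment: row0→col3 (cost 3), row1→col1 (cost 8), row2→col2 (cost 13), row3→col0 (cost 9)
total = 3 + 8 + 13 + 9 = 33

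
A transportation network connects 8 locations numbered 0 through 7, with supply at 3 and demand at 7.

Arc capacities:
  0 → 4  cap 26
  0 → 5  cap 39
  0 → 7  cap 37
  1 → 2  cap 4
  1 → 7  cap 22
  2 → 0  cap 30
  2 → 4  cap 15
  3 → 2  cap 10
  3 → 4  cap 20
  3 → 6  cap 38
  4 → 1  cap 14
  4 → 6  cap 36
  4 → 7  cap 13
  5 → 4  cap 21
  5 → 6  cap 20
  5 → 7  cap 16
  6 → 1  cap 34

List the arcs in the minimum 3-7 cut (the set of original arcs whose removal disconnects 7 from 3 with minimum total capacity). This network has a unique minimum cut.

augment #1: 3→4→7 push 13
augment #2: 3→2→0→7 push 10
augment #3: 3→4→1→7 push 7
augment #4: 3→6→1→7 push 15
augment #5: 3→6→1→2→0→7 push 4
max flow = 49; residual-reachable set from 3 gives S-side
cut edges (S→T): {(1,2), (1,7), (3,2), (4,7)} total cap 49

Min-cut arcs: {(1,2), (1,7), (3,2), (4,7)} (total capacity 49)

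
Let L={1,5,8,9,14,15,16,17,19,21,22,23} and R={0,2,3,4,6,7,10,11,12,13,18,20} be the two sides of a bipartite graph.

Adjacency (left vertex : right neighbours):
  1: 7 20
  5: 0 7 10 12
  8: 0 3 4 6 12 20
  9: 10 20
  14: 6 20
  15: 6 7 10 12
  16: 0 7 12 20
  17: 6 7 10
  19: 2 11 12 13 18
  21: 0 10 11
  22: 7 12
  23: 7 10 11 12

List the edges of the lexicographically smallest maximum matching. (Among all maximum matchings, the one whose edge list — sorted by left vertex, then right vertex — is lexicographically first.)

|M| = 9 (so the lex-smallest maximum matching has 9 edges)
process left vertices in ascending order; for each, take the smallest-labelled available neighbour that still permits 9 edges overall, or leave it unmatched if none does
lex-smallest matching: {1-7, 5-0, 8-3, 9-10, 14-6, 15-12, 16-20, 19-2, 21-11}

Lex-smallest maximum matching: {(1,7), (5,0), (8,3), (9,10), (14,6), (15,12), (16,20), (19,2), (21,11)}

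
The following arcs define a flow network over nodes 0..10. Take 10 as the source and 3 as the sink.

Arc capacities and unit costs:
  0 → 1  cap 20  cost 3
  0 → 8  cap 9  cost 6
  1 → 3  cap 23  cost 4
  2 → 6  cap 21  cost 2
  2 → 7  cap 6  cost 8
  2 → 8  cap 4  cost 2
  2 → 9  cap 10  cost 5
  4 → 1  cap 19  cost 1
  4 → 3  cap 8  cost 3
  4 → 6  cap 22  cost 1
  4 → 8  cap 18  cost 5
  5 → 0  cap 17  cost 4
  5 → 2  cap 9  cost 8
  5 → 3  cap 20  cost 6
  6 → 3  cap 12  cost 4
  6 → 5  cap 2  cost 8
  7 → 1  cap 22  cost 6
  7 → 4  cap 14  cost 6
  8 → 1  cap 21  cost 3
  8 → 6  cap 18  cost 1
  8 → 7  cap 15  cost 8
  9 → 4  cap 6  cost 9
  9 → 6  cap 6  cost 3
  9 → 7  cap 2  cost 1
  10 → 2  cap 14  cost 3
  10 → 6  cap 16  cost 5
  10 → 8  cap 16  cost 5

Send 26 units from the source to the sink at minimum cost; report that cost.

shortest-cost path #1: 10→6→3 push 12 @ unit cost 9 (adds 108)
shortest-cost path #2: 10→8→1→3 push 14 @ unit cost 12 (adds 168)
total cost = 276

Minimum cost for 26 units: 276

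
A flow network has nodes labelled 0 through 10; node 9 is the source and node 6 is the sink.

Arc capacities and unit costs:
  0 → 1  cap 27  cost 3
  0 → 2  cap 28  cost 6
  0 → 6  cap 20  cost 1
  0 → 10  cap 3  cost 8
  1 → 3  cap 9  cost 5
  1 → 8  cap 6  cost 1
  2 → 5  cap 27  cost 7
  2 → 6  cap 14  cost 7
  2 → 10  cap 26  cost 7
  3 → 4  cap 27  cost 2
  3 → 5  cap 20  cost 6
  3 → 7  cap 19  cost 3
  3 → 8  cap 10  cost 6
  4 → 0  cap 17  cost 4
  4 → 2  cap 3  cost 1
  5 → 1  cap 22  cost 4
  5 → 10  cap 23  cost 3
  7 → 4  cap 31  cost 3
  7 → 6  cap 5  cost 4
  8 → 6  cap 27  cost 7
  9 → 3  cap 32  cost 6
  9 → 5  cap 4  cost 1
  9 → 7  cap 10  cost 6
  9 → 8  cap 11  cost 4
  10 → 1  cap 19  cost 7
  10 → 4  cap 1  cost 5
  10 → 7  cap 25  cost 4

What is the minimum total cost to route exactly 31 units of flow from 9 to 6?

shortest-cost path #1: 9→7→6 push 5 @ unit cost 10 (adds 50)
shortest-cost path #2: 9→8→6 push 11 @ unit cost 11 (adds 121)
shortest-cost path #3: 9→3→4→0→6 push 15 @ unit cost 13 (adds 195)
total cost = 366

Minimum cost for 31 units: 366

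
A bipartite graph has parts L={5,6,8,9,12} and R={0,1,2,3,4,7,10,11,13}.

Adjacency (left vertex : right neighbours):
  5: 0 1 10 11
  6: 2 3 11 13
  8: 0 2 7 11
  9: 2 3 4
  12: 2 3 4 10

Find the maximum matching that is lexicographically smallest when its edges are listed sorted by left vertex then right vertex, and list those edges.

Lex-smallest maximum matching: {(5,0), (6,2), (8,7), (9,3), (12,4)}

|M| = 5 (so the lex-smallest maximum matching has 5 edges)
process left vertices in ascending order; for each, take the smallest-labelled available neighbour that still permits 5 edges overall, or leave it unmatched if none does
lex-smallest matching: {5-0, 6-2, 8-7, 9-3, 12-4}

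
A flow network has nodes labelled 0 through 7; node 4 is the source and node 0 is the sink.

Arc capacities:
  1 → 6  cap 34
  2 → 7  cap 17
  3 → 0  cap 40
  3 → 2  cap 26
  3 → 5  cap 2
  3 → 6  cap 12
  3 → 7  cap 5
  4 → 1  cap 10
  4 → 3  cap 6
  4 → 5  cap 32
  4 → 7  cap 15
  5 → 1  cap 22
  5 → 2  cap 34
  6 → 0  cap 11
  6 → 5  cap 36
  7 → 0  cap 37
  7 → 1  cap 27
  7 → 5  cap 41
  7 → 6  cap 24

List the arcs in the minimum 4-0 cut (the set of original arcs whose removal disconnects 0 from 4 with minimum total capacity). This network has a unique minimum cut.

Min-cut arcs: {(2,7), (4,3), (4,7), (6,0)} (total capacity 49)

augment #1: 4→3→0 push 6
augment #2: 4→7→0 push 15
augment #3: 4→1→6→0 push 10
augment #4: 4→5→1→6→0 push 1
augment #5: 4→5→2→7→0 push 17
max flow = 49; residual-reachable set from 4 gives S-side
cut edges (S→T): {(2,7), (4,3), (4,7), (6,0)} total cap 49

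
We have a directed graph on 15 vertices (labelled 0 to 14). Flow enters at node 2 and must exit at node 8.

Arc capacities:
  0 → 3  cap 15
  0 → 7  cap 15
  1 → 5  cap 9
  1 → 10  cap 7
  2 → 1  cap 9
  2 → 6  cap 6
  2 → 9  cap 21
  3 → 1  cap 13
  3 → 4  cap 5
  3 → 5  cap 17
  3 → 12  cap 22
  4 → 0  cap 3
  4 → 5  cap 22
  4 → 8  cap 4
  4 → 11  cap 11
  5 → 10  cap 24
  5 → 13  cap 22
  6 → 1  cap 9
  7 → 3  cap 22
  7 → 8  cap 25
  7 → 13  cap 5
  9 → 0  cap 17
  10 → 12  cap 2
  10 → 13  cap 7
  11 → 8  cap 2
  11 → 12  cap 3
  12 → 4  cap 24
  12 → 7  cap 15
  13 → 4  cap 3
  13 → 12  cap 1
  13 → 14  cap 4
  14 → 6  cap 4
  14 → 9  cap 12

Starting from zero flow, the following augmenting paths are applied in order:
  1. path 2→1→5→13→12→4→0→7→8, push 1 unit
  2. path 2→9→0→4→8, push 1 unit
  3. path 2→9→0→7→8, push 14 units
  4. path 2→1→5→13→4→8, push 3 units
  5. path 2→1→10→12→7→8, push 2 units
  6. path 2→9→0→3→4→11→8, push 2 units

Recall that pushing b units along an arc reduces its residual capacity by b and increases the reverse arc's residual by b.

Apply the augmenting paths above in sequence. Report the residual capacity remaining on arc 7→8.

after path 1 (2→1→5→13→12→4→0→7→8, push 1): res(7,8)=24
after path 2 (2→9→0→4→8, push 1): res(7,8)=24
after path 3 (2→9→0→7→8, push 14): res(7,8)=10
after path 4 (2→1→5→13→4→8, push 3): res(7,8)=10
after path 5 (2→1→10→12→7→8, push 2): res(7,8)=8
after path 6 (2→9→0→3→4→11→8, push 2): res(7,8)=8

Residual capacity of (7,8): 8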